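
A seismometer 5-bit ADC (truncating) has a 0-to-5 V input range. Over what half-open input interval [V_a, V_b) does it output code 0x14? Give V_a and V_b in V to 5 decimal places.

[3.12500 V, 3.28125 V)

LSB = 5/2^5 = 156.250 mV.
Code 0x14 = 20 decimal.
V_a = V_low + 20·LSB = 3.125 V; V_b = V_low + 21·LSB = 3.28125 V.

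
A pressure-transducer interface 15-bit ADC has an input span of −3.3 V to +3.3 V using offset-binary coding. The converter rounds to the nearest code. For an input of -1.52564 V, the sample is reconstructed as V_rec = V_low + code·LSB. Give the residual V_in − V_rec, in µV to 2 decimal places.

86.32 µV

One LSB is 6.6 V / 32768 = 201.42 µV.
(-1.52564 − (−3.3))/0.000201416 = 8809.4286; round gives code 8809.
V_rec = (−3.3) + 8809·0.000201416 = -1.5257263 V.
Error = -1.52564 − (−1.5257263) = 8.63184e-05 V = 86.32 µV.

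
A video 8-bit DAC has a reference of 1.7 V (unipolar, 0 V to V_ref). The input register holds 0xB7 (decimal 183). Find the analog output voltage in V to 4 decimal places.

1.2152 V

LSB = 1.7 V / 2^8 = 6.641 mV.
Code 0xB7 = 183 decimal.
V_out = 0 + 183 × 0.00664062 V = 1.21523 V.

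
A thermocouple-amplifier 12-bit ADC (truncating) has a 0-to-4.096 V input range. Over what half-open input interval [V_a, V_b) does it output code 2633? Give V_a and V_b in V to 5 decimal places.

[2.63300 V, 2.63400 V)

LSB = 4.096/2^12 = 1.000 mV.
V_a = V_low + 2633·LSB = 2.633 V; V_b = V_low + 2634·LSB = 2.634 V.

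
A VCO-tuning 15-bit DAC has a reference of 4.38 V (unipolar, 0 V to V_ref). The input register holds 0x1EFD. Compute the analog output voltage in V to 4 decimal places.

1.0604 V

LSB = 4.38 V / 2^15 = 133.67 µV.
Code 0x1EFD = 7933 decimal.
V_out = 0 + 7933 × 0.000133667 V = 1.06038 V.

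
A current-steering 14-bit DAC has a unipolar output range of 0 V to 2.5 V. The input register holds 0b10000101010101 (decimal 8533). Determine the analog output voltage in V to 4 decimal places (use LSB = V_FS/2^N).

1.3020 V

LSB = 2.5 V / 2^14 = 152.59 µV.
Code 0b10000101010101 = 8533 decimal.
V_out = 0 + 8533 × 0.000152588 V = 1.30203 V.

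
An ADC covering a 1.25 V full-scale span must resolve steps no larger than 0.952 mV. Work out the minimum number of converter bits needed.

11 bits

Number of steps required ≥ 1.25 V / 0.952 mV = 1313.03.
Need 2^N ≥ 1313.03; 2^10 = 1024, 2^11 = 2048.
Minimum N = 11.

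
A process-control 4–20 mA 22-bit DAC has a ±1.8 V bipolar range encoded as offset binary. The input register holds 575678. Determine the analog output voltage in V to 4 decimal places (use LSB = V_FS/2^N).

-1.3059 V

LSB = 3.6 V / 2^22 = 0.86 µV.
V_out = (−1.8) + 575678 × 8.58307e-07 V = -1.30589 V.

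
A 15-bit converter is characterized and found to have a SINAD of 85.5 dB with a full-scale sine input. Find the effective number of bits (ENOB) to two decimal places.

13.91 bits

ENOB = (SINAD − 1.76) / 6.02 = (85.5 − 1.76)/6.02 = 13.910.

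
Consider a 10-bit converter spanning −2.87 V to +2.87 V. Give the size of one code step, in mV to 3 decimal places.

Full-scale span = 5.74 V.
LSB = 5.74 / 2^10 = 5.74 / 1024 = 0.00560547 V = 5.605 mV.

5.605 mV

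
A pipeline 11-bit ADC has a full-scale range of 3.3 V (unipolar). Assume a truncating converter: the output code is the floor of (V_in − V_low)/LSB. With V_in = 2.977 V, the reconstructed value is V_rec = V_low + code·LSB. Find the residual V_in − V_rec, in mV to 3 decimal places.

One LSB is 3.3 V / 2048 = 1.611 mV.
(2.977 − 0)/0.00161133 = 1847.5442; ⌊·⌋ gives code 1847.
Code 1847 maps back to 0 + 1847×0.00161133 V = 2.976123 V.
Error = 2.977 − 2.976123 = 0.000876953 V = 0.877 mV.

0.877 mV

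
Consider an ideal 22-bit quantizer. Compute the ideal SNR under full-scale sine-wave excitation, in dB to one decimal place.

SNR ≈ 6.02·N + 1.76 dB = 6.02·22 + 1.76 = 134.20 dB.

134.2 dB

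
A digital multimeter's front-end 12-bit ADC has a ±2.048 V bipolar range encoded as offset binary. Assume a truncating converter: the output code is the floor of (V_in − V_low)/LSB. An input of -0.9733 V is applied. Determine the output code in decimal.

With 4096 levels over 4.096 V, one step is 1.000 mV.
(V_in − V_low)/LSB = (-0.9733 − (−2.048)) / 0.001 = 1074.700.
So the output code is 1074.

code 1074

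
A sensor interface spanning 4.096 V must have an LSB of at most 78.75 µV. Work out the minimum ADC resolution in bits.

Number of steps required ≥ 4.096 V / 78.75 µV = 52012.70.
Need 2^N ≥ 52012.70; 2^15 = 32768, 2^16 = 65536.
Minimum N = 16.

16 bits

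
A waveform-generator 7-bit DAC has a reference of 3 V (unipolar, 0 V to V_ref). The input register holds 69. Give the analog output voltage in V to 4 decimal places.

LSB = 3 V / 2^7 = 23.438 mV.
V_out = 0 + 69 × 0.0234375 V = 1.61719 V.

1.6172 V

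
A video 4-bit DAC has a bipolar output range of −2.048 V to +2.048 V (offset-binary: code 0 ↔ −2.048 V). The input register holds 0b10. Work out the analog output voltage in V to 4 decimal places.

LSB = 4.096 V / 2^4 = 256.000 mV.
Code 0b10 = 2 decimal.
V_out = (−2.048) + 2 × 0.256 V = -1.536 V.

-1.5360 V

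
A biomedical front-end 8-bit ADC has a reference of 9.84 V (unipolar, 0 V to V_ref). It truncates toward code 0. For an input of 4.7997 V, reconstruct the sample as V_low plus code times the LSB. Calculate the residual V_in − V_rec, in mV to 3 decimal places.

One LSB is 9.84 V / 256 = 38.438 mV.
Scaled input = 124.8702 LSBs, so code = 124.
Reconstructed: 4.76625 V.
Error = 4.7997 − 4.76625 = 0.03345 V = 33.450 mV.

33.450 mV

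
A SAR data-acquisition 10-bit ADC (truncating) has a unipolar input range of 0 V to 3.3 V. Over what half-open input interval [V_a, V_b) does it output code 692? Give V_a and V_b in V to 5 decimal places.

LSB = 3.3/2^10 = 3.223 mV.
V_a = V_low + 692·LSB = 2.23008 V; V_b = V_low + 693·LSB = 2.2333 V.

[2.23008 V, 2.23330 V)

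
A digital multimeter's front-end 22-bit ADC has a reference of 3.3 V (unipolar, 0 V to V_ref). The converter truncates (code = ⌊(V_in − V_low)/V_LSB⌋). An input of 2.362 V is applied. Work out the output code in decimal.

code 3002104

With 4194304 levels over 3.3 V, one step is 0.79 µV.
Input sits at 3002104.863 steps above V_low.
⌊·⌋(3002104.863) = 3002104.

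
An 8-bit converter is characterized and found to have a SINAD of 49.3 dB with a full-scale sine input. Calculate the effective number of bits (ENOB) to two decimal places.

7.90 bits

ENOB = (SINAD − 1.76) / 6.02 = (49.3 − 1.76)/6.02 = 7.897.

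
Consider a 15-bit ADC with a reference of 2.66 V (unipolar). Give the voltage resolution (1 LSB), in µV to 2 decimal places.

81.18 µV

Full-scale span = 2.66 V.
LSB = 2.66 / 2^15 = 2.66 / 32768 = 8.11768e-05 V = 81.18 µV.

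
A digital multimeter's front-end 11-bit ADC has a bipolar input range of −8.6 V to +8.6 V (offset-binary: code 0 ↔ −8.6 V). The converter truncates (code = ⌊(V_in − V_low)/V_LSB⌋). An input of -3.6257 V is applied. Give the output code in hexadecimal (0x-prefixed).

code 0x250 (decimal 592)

Full-scale span = 17.2 V; LSB = 17.2/2^11 = 8.398 mV.
Input sits at 592.289 steps above V_low.
Floor → code 592.
In hexadecimal (0x-prefixed): 0x250.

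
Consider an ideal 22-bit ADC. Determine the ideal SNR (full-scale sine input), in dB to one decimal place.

134.2 dB

SNR ≈ 6.02·N + 1.76 dB = 6.02·22 + 1.76 = 134.20 dB.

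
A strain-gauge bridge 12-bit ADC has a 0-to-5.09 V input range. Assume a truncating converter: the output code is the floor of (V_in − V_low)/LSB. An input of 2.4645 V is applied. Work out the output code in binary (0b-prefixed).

code 0b11110111111 (decimal 1983)

Full-scale span = 5.09 V; LSB = 5.09/2^12 = 1.243 mV.
(2.4645 − 0) / 0.00124268 = 1983.220 LSBs.
Floor → code 1983.
In binary (0b-prefixed): 0b11110111111.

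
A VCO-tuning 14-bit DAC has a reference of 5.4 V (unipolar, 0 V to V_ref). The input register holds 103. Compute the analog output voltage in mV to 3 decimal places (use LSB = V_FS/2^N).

LSB = 5.4 V / 2^14 = 329.59 µV.
V_out = 0 + 103 × 0.00032959 V = 0.0339478 V.
= 33.948 mV.

33.948 mV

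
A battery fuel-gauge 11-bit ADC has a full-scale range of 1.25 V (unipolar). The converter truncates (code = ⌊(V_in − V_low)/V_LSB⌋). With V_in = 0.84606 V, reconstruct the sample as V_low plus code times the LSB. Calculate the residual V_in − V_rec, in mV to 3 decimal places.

0.113 mV

Step size: 1.25 V ÷ 2^11 = 0.610 mV.
Scaled input = 1386.1847 LSBs, so code = 1386.
Reconstructed: 0.84594727 V.
V_in − V_rec = 0.000112734 V = 0.113 mV.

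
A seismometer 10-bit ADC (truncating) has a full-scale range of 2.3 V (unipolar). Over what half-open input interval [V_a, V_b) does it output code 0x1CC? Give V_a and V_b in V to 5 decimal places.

[1.03320 V, 1.03545 V)

LSB = 2.3/2^10 = 2.246 mV.
Code 0x1CC = 460 decimal.
V_a = V_low + 460·LSB = 1.0332 V; V_b = V_low + 461·LSB = 1.03545 V.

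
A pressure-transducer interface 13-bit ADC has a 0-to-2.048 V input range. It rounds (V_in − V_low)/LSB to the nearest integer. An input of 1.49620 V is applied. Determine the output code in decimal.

Full-scale span = 2.048 V; LSB = 2.048/2^13 = 250.00 µV.
(1.49620 − 0) / 0.00025 = 5984.800 LSBs.
round(5984.800) = 5985.

code 5985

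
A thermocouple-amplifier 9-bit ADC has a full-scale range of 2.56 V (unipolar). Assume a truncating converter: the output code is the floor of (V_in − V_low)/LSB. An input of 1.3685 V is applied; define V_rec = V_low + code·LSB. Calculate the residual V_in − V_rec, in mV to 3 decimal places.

LSB = 2.56/2^9 = 5.000 mV.
(1.3685 − 0)/0.005 = 273.7000; ⌊·⌋ gives code 273.
Code 273 maps back to 0 + 273×0.005 V = 1.365 V.
Difference: 0.0035 V → 3.500 mV.

3.500 mV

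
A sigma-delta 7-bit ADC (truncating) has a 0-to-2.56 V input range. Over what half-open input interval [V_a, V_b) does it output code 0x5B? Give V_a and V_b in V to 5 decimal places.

[1.82000 V, 1.84000 V)

LSB = 2.56/2^7 = 20.000 mV.
Code 0x5B = 91 decimal.
V_a = V_low + 91·LSB = 1.82 V; V_b = V_low + 92·LSB = 1.84 V.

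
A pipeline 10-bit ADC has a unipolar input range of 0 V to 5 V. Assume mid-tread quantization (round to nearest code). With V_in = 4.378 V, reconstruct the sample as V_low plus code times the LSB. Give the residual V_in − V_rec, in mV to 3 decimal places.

-1.883 mV

LSB = 5/2^10 = 4.883 mV.
(4.378 − 0)/0.00488281 = 896.6144; round gives code 897.
Code 897 maps back to 0 + 897×0.00488281 V = 4.3798828 V.
V_in − V_rec = -0.00188281 V = -1.883 mV.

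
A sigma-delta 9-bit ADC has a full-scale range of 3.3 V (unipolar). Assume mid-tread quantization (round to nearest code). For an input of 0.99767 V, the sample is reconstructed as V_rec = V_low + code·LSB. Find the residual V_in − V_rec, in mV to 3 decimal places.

One LSB is 3.3 V / 512 = 6.445 mV.
(0.99767 − 0)/0.00644531 = 154.7900; round gives code 155.
Code 155 maps back to 0 + 155×0.00644531 V = 0.99902344 V.
Difference: -0.00135344 V → -1.353 mV.

-1.353 mV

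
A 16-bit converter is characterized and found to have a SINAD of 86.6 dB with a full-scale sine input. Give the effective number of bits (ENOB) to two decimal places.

ENOB = (SINAD − 1.76) / 6.02 = (86.6 − 1.76)/6.02 = 14.093.

14.09 bits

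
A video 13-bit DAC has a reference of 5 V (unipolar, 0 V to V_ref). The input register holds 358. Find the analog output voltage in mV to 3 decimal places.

LSB = 5 V / 2^13 = 0.610 mV.
V_out = 0 + 358 × 0.000610352 V = 0.218506 V.
= 218.506 mV.

218.506 mV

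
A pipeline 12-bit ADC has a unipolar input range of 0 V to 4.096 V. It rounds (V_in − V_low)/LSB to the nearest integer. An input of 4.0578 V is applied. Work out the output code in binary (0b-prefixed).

code 0b111111011010 (decimal 4058)

LSB = 4.096 V / 4096 = 1.000 mV.
(V_in − V_low)/LSB = (4.0578 − 0) / 0.001 = 4057.800.
So the output code is 4058.
In binary (0b-prefixed): 0b111111011010.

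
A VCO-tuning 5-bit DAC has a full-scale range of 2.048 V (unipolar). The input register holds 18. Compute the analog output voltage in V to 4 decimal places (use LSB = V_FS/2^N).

LSB = 2.048 V / 2^5 = 64.000 mV.
V_out = 0 + 18 × 0.064 V = 1.152 V.

1.1520 V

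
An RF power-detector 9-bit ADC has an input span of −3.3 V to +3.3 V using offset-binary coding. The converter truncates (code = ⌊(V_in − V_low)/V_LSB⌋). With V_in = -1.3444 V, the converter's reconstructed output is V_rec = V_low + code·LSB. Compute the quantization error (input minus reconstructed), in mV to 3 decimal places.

Step size: 6.6 V ÷ 2^9 = 12.891 mV.
(-1.3444 − (−3.3))/0.0128906 = 151.7072; ⌊·⌋ gives code 151.
Code 151 maps back to (−3.3) + 151×0.0128906 V = -1.3535156 V.
Error = -1.3444 − (−1.3535156) = 0.00911563 V = 9.116 mV.

9.116 mV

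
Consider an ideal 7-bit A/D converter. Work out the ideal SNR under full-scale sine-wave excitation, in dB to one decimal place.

SNR ≈ 6.02·N + 1.76 dB = 6.02·7 + 1.76 = 43.90 dB.

43.9 dB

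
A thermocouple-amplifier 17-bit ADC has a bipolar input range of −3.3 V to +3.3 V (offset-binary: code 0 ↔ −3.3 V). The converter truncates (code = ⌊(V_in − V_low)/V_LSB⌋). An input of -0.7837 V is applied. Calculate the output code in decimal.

Full-scale span = 6.6 V; LSB = 6.6/2^17 = 50.35 µV.
Input sits at 49972.193 steps above V_low.
Floor → code 49972.

code 49972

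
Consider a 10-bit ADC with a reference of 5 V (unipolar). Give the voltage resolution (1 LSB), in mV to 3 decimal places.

Full-scale span = 5 V.
LSB = 5 / 2^10 = 5 / 1024 = 0.00488281 V = 4.883 mV.

4.883 mV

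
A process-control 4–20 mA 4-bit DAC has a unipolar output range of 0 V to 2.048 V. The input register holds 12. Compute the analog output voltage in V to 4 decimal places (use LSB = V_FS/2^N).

LSB = 2.048 V / 2^4 = 128.000 mV.
V_out = 0 + 12 × 0.128 V = 1.536 V.

1.5360 V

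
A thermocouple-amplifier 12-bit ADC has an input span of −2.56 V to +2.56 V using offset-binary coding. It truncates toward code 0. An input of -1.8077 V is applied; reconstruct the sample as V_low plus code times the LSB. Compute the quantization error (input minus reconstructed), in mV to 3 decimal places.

1.050 mV

Step size: 5.12 V ÷ 2^12 = 1.250 mV.
(V_in − V_low)/LSB = (-1.8077 − (−2.56))/0.00125 = 601.8400 → code 601 (floor).
Reconstructed: -1.80875 V.
Error = -1.8077 − (−1.80875) = 0.00105 V = 1.050 mV.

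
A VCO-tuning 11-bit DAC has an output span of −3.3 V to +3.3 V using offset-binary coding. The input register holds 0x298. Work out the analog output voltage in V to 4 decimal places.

-1.1602 V

LSB = 6.6 V / 2^11 = 3.223 mV.
Code 0x298 = 664 decimal.
V_out = (−3.3) + 664 × 0.00322266 V = -1.16016 V.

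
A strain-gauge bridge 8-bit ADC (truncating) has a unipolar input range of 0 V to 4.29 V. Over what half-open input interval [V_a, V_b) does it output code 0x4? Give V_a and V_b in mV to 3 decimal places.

[67.031 mV, 83.789 mV)

LSB = 4.29/2^8 = 16.758 mV.
Code 0x4 = 4 decimal.
V_a = V_low + 4·LSB = 0.0670313 V; V_b = V_low + 5·LSB = 0.0837891 V.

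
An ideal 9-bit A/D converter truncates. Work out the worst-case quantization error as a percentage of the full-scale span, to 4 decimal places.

Truncating → worst-case error = 1 LSB = V_FS/2^9, so 100/512 = 0.195312 % of full scale.

0.1953 %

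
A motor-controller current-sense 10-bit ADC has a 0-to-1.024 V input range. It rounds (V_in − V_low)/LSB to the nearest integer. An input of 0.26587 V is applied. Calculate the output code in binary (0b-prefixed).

Full-scale span = 1.024 V; LSB = 1.024/2^10 = 1.000 mV.
(V_in − V_low)/LSB = (0.26587 − 0) / 0.001 = 265.870.
round(265.870) = 266.
In binary (0b-prefixed): 0b100001010.

code 0b100001010 (decimal 266)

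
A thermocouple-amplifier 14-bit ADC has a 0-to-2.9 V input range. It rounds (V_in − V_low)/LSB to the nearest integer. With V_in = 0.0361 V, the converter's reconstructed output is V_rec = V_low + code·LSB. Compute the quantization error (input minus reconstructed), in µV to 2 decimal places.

Step size: 2.9 V ÷ 2^14 = 177.00 µV.
(0.0361 − 0)/0.000177002 = 203.9526; round gives code 204.
Code 204 maps back to 0 + 204×0.000177002 V = 0.036108398 V.
Difference: -8.39844e-06 V → -8.40 µV.

-8.40 µV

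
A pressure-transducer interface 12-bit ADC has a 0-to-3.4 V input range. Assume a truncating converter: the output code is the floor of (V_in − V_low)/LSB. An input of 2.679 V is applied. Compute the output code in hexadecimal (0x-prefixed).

code 0xC9B (decimal 3227)

Full-scale span = 3.4 V; LSB = 3.4/2^12 = 0.830 mV.
(V_in − V_low)/LSB = (2.679 − 0) / 0.000830078 = 3227.407.
⌊·⌋(3227.407) = 3227.
In hexadecimal (0x-prefixed): 0xC9B.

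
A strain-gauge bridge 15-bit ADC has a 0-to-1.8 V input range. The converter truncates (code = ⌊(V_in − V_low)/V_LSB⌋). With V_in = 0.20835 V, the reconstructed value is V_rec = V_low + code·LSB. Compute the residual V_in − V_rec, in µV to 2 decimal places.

49.22 µV

One LSB is 1.8 V / 32768 = 54.93 µV.
(0.20835 − 0)/5.49316e-05 = 3792.8960; ⌊·⌋ gives code 3792.
Reconstructed: 0.20830078 V.
V_in − V_rec = 4.92188e-05 V = 49.22 µV.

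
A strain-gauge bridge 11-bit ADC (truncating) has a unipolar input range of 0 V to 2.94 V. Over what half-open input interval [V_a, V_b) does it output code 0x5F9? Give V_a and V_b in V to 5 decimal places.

[2.19495 V, 2.19639 V)

LSB = 2.94/2^11 = 1.436 mV.
Code 0x5F9 = 1529 decimal.
V_a = V_low + 1529·LSB = 2.19495 V; V_b = V_low + 1530·LSB = 2.19639 V.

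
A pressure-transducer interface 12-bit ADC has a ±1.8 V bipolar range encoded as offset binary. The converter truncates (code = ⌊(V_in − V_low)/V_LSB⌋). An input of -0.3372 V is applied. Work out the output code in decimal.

LSB = 3.6 V / 4096 = 0.879 mV.
Input sits at 1664.341 steps above V_low.
Floor → code 1664.

code 1664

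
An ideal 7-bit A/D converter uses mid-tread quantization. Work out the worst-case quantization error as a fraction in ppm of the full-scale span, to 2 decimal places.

3906.25 ppm

Rounding → worst-case error = ½ LSB = V_FS/2^8, so 1e+06/256 = 3906.25 ppm of full scale.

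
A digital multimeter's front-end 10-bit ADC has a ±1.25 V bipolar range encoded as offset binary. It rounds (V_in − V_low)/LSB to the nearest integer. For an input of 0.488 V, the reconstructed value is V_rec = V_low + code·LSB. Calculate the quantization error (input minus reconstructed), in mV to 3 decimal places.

-0.281 mV

Step size: 2.5 V ÷ 2^10 = 2.441 mV.
(V_in − V_low)/LSB = (0.488 − (−1.25))/0.00244141 = 711.8848 → code 712 (round).
Reconstructed: 0.48828125 V.
V_in − V_rec = -0.00028125 V = -0.281 mV.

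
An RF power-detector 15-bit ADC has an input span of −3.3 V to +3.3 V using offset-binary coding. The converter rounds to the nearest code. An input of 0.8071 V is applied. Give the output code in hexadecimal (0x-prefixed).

code 0x4FA7 (decimal 20391)

Full-scale span = 6.6 V; LSB = 6.6/2^15 = 201.42 µV.
Input sits at 20391.129 steps above V_low.
round(20391.129) = 20391.
In hexadecimal (0x-prefixed): 0x4FA7.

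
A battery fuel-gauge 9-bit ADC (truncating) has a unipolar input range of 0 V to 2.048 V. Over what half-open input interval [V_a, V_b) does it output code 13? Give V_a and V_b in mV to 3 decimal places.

[52.000 mV, 56.000 mV)

LSB = 2.048/2^9 = 4.000 mV.
V_a = V_low + 13·LSB = 0.052 V; V_b = V_low + 14·LSB = 0.056 V.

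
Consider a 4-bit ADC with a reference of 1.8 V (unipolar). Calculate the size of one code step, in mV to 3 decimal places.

112.500 mV

Full-scale span = 1.8 V.
LSB = 1.8 / 2^4 = 1.8 / 16 = 0.1125 V = 112.500 mV.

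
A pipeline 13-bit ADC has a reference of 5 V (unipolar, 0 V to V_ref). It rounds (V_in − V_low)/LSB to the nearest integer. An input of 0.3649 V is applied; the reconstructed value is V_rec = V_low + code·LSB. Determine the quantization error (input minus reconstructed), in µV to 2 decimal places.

-90.23 µV

One LSB is 5 V / 8192 = 0.610 mV.
(V_in − V_low)/LSB = (0.3649 − 0)/0.000610352 = 597.8522 → code 598 (round).
V_rec = 0 + 598·0.000610352 = 0.36499023 V.
V_in − V_rec = -9.02344e-05 V = -90.23 µV.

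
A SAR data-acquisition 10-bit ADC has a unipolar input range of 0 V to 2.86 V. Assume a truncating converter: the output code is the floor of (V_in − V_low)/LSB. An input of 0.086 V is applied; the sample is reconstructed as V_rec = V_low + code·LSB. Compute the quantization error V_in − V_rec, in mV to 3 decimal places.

2.211 mV

LSB = 2.86/2^10 = 2.793 mV.
(V_in − V_low)/LSB = (0.086 − 0)/0.00279297 = 30.7916 → code 30 (floor).
V_rec = 0 + 30·0.00279297 = 0.083789062 V.
V_in − V_rec = 0.00221094 V = 2.211 mV.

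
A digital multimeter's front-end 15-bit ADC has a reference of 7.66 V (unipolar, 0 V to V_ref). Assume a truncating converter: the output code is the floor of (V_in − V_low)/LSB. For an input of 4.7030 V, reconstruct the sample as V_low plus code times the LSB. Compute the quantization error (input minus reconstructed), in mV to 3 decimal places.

Step size: 7.66 V ÷ 2^15 = 233.76 µV.
(V_in − V_low)/LSB = (4.7030 − 0)/0.000233765 = 20118.5253 → code 20118 (floor).
V_rec = 0 + 20118·0.000233765 = 4.7028772 V.
Error = 4.7030 − 4.7028772 = 0.000122803 V = 0.123 mV.

0.123 mV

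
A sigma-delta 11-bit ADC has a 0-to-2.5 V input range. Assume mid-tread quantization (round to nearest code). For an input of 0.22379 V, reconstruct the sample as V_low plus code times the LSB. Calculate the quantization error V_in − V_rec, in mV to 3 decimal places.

Step size: 2.5 V ÷ 2^11 = 1.221 mV.
Scaled input = 183.3288 LSBs, so code = 183.
Reconstructed: 0.22338867 V.
Difference: 0.000401328 V → 0.401 mV.

0.401 mV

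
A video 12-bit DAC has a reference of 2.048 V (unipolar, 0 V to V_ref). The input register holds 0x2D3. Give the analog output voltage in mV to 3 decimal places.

361.500 mV

LSB = 2.048 V / 2^12 = 0.500 mV.
Code 0x2D3 = 723 decimal.
V_out = 0 + 723 × 0.0005 V = 0.3615 V.
= 361.500 mV.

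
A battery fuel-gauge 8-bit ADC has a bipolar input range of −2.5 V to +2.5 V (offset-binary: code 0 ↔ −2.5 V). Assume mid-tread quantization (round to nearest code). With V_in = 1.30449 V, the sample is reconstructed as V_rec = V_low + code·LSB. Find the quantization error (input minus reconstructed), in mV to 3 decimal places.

LSB = 5/2^8 = 19.531 mV.
(V_in − V_low)/LSB = (1.30449 − (−2.5))/0.0195312 = 194.7899 → code 195 (round).
Reconstructed: 1.3085938 V.
V_in − V_rec = -0.00410375 V = -4.104 mV.

-4.104 mV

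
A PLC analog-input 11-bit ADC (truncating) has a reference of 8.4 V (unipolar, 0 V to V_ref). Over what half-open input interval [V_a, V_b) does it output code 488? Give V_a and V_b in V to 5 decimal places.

[2.00156 V, 2.00566 V)

LSB = 8.4/2^11 = 4.102 mV.
V_a = V_low + 488·LSB = 2.00156 V; V_b = V_low + 489·LSB = 2.00566 V.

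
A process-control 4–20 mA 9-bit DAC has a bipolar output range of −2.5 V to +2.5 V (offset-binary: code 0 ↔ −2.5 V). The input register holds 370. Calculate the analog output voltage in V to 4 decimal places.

LSB = 5 V / 2^9 = 9.766 mV.
V_out = (−2.5) + 370 × 0.00976562 V = 1.11328 V.

1.1133 V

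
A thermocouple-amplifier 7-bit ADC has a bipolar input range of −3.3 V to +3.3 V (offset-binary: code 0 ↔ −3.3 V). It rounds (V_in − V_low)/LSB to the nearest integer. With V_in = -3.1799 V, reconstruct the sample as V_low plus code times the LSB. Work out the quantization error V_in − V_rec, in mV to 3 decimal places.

16.975 mV

Step size: 6.6 V ÷ 2^7 = 51.562 mV.
(V_in − V_low)/LSB = (-3.1799 − (−3.3))/0.0515625 = 2.3292 → code 2 (round).
Reconstructed: -3.196875 V.
Difference: 0.016975 V → 16.975 mV.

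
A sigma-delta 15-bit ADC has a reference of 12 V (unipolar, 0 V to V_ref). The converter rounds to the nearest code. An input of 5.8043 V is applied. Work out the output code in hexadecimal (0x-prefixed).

code 0x3DEA (decimal 15850)

Full-scale span = 12 V; LSB = 12/2^15 = 366.21 µV.
Input sits at 15849.609 steps above V_low.
Round → code 15850.
In hexadecimal (0x-prefixed): 0x3DEA.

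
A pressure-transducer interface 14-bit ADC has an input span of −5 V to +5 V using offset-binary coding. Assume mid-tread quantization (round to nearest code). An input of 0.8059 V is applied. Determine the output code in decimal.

code 9512

With 16384 levels over 10 V, one step is 0.610 mV.
(0.8059 − (−5)) / 0.000610352 = 9512.387 LSBs.
Round → code 9512.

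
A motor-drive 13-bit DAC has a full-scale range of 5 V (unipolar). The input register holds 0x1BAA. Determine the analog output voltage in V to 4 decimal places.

4.3225 V

LSB = 5 V / 2^13 = 0.610 mV.
Code 0x1BAA = 7082 decimal.
V_out = 0 + 7082 × 0.000610352 V = 4.32251 V.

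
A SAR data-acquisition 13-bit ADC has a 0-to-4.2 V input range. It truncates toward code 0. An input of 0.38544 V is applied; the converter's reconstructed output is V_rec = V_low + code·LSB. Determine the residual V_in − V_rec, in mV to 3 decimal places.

0.406 mV

One LSB is 4.2 V / 8192 = 0.513 mV.
(0.38544 − 0)/0.000512695 = 751.7915; ⌊·⌋ gives code 751.
Code 751 maps back to 0 + 751×0.000512695 V = 0.38503418 V.
Difference: 0.00040582 V → 0.406 mV.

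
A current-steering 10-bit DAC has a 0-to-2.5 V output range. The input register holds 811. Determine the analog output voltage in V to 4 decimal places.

LSB = 2.5 V / 2^10 = 2.441 mV.
V_out = 0 + 811 × 0.00244141 V = 1.97998 V.

1.9800 V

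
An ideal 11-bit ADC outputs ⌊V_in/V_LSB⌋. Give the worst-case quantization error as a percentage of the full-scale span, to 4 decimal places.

0.0488 %

Truncating → worst-case error = 1 LSB = V_FS/2^11, so 100/2048 = 0.0488281 % of full scale.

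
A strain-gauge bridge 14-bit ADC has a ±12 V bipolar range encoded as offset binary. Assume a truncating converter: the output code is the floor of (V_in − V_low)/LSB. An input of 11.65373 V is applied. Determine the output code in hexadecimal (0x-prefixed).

code 0x3F13 (decimal 16147)

Full-scale span = 24 V; LSB = 24/2^14 = 1.465 mV.
(11.65373 − (−12)) / 0.00146484 = 16147.613 LSBs.
⌊·⌋(16147.613) = 16147.
In hexadecimal (0x-prefixed): 0x3F13.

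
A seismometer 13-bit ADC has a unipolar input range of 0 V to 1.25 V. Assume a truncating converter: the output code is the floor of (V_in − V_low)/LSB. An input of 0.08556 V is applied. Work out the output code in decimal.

LSB = 1.25 V / 8192 = 152.59 µV.
(V_in − V_low)/LSB = (0.08556 − 0) / 0.000152588 = 560.726.
Floor → code 560.

code 560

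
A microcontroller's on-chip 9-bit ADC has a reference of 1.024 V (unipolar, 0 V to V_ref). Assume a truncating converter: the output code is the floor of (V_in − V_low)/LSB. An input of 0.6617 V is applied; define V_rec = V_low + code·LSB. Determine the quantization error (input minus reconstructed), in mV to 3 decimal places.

LSB = 1.024/2^9 = 2.000 mV.
Scaled input = 330.8500 LSBs, so code = 330.
V_rec = 0 + 330·0.002 = 0.66 V.
V_in − V_rec = 0.0017 V = 1.700 mV.

1.700 mV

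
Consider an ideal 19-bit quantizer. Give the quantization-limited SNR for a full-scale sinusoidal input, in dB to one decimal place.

116.1 dB

SNR ≈ 6.02·N + 1.76 dB = 6.02·19 + 1.76 = 116.14 dB.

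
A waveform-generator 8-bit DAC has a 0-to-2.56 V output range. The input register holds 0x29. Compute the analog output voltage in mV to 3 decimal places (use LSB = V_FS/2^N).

410.000 mV

LSB = 2.56 V / 2^8 = 10.000 mV.
Code 0x29 = 41 decimal.
V_out = 0 + 41 × 0.01 V = 0.41 V.
= 410.000 mV.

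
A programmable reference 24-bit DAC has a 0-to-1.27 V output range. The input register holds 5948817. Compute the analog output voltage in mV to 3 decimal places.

LSB = 1.27 V / 2^24 = 0.08 µV.
V_out = 0 + 5948817 × 7.56979e-08 V = 0.450313 V.
= 450.313 mV.

450.313 mV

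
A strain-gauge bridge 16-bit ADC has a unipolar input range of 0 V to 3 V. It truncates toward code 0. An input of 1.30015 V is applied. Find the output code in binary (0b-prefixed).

With 65536 levels over 3 V, one step is 45.78 µV.
(V_in − V_low)/LSB = (1.30015 − 0) / 4.57764e-05 = 28402.210.
So the output code is 28402.
In binary (0b-prefixed): 0b110111011110010.

code 0b110111011110010 (decimal 28402)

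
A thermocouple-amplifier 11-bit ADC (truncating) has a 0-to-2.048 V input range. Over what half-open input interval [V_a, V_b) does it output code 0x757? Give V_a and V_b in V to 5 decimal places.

[1.87900 V, 1.88000 V)

LSB = 2.048/2^11 = 1.000 mV.
Code 0x757 = 1879 decimal.
V_a = V_low + 1879·LSB = 1.879 V; V_b = V_low + 1880·LSB = 1.88 V.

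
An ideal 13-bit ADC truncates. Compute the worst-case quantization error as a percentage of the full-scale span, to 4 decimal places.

Truncating → worst-case error = 1 LSB = V_FS/2^13, so 100/8192 = 0.012207 % of full scale.

0.0122 %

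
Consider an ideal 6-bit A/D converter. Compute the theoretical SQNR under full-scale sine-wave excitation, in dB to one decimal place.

37.9 dB

SNR ≈ 6.02·N + 1.76 dB = 6.02·6 + 1.76 = 37.88 dB.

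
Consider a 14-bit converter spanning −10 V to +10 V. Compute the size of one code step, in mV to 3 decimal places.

Full-scale span = 20 V.
LSB = 20 / 2^14 = 20 / 16384 = 0.0012207 V = 1.221 mV.

1.221 mV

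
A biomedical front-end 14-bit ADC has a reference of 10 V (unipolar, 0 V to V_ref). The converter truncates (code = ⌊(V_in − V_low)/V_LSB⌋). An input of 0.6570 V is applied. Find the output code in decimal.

code 1076

LSB = 10 V / 16384 = 0.610 mV.
(V_in − V_low)/LSB = (0.6570 − 0) / 0.000610352 = 1076.429.
So the output code is 1076.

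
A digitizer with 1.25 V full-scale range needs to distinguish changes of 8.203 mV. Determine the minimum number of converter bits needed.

Number of steps required ≥ 1.25 V / 8.203 mV = 152.38.
Need 2^N ≥ 152.38; 2^7 = 128, 2^8 = 256.
Minimum N = 8.

8 bits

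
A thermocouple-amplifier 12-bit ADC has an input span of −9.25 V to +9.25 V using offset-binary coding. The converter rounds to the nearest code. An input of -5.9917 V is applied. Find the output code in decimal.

code 721

With 4096 levels over 18.5 V, one step is 4.517 mV.
Input sits at 721.405 steps above V_low.
Round → code 721.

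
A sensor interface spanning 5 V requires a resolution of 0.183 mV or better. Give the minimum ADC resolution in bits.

15 bits

Number of steps required ≥ 5 V / 0.183 mV = 27322.40.
Need 2^N ≥ 27322.40; 2^14 = 16384, 2^15 = 32768.
Minimum N = 15.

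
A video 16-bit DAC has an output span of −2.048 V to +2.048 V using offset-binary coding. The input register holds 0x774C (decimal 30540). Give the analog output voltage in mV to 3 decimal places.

LSB = 4.096 V / 2^16 = 62.50 µV.
Code 0x774C = 30540 decimal.
V_out = (−2.048) + 30540 × 6.25e-05 V = -0.13925 V.
= -139.250 mV.

-139.250 mV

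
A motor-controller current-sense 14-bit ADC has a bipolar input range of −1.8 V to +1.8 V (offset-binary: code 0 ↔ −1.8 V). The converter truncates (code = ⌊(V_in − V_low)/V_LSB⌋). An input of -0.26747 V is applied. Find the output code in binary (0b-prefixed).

Full-scale span = 3.6 V; LSB = 3.6/2^14 = 219.73 µV.
(V_in − V_low)/LSB = (-0.26747 − (−1.8)) / 0.000219727 = 6974.714.
⌊·⌋(6974.714) = 6974.
In binary (0b-prefixed): 0b1101100111110.

code 0b1101100111110 (decimal 6974)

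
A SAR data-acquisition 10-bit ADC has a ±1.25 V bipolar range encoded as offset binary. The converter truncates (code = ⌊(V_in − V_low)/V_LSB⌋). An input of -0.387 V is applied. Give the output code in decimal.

With 1024 levels over 2.5 V, one step is 2.441 mV.
(V_in − V_low)/LSB = (-0.387 − (−1.25)) / 0.00244141 = 353.485.
Floor → code 353.

code 353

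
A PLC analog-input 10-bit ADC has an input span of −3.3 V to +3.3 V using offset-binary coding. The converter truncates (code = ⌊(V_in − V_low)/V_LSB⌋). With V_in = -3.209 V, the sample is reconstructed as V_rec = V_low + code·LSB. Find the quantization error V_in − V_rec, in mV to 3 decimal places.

One LSB is 6.6 V / 1024 = 6.445 mV.
(V_in − V_low)/LSB = (-3.209 − (−3.3))/0.00644531 = 14.1188 → code 14 (floor).
V_rec = (−3.3) + 14·0.00644531 = -3.2097656 V.
Error = -3.209 − (−3.2097656) = 0.000765625 V = 0.766 mV.

0.766 mV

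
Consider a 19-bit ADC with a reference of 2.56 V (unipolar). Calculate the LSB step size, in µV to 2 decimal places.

Full-scale span = 2.56 V.
LSB = 2.56 / 2^19 = 2.56 / 524288 = 4.88281e-06 V = 4.88 µV.

4.88 µV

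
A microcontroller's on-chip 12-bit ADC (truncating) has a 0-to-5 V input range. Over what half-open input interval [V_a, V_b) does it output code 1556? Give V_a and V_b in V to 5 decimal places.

[1.89941 V, 1.90063 V)

LSB = 5/2^12 = 1.221 mV.
V_a = V_low + 1556·LSB = 1.89941 V; V_b = V_low + 1557·LSB = 1.90063 V.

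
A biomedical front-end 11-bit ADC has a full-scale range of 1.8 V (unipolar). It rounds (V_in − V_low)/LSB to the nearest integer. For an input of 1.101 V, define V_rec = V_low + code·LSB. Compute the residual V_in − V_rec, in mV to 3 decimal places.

LSB = 1.8/2^11 = 0.879 mV.
(V_in − V_low)/LSB = (1.101 − 0)/0.000878906 = 1252.6933 → code 1253 (round).
Reconstructed: 1.1012695 V.
V_in − V_rec = -0.000269531 V = -0.270 mV.

-0.270 mV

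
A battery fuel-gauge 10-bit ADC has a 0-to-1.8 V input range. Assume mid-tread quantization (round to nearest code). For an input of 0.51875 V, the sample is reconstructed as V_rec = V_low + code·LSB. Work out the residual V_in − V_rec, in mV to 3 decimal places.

LSB = 1.8/2^10 = 1.758 mV.
Scaled input = 295.1111 LSBs, so code = 295.
Code 295 maps back to 0 + 295×0.00175781 V = 0.51855469 V.
Difference: 0.000195313 V → 0.195 mV.

0.195 mV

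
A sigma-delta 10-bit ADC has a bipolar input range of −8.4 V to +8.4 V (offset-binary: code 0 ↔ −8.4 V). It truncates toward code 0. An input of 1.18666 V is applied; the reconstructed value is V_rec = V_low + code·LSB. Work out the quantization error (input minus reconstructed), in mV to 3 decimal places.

5.410 mV

LSB = 16.8/2^10 = 16.406 mV.
(1.18666 − (−8.4))/0.0164063 = 584.3298; ⌊·⌋ gives code 584.
V_rec = (−8.4) + 584·0.0164063 = 1.18125 V.
Difference: 0.00541 V → 5.410 mV.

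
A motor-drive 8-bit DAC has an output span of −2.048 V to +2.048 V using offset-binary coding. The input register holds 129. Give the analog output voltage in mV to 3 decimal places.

16.000 mV

LSB = 4.096 V / 2^8 = 16.000 mV.
V_out = (−2.048) + 129 × 0.016 V = 0.016 V.
= 16.000 mV.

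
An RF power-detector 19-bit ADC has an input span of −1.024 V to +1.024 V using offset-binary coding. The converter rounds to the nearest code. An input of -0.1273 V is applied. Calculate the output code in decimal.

code 229555

With 524288 levels over 2.048 V, one step is 3.91 µV.
(V_in − V_low)/LSB = (-0.1273 − (−1.024)) / 3.90625e-06 = 229555.200.
round(229555.200) = 229555.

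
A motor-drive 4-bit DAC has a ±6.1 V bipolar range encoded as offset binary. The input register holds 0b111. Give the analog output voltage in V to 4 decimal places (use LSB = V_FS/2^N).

LSB = 12.2 V / 2^4 = 0.7625 V.
Code 0b111 = 7 decimal.
V_out = (−6.1) + 7 × 0.7625 V = -0.7625 V.

-0.7625 V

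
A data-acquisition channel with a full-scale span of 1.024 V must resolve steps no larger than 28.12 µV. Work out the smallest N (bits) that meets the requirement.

16 bits

Number of steps required ≥ 1.024 V / 28.12 µV = 36415.36.
Need 2^N ≥ 36415.36; 2^15 = 32768, 2^16 = 65536.
Minimum N = 16.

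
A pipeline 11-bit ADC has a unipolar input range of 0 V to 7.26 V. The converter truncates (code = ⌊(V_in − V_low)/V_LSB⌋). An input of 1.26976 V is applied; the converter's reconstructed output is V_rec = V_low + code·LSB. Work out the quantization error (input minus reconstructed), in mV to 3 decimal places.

Step size: 7.26 V ÷ 2^11 = 3.545 mV.
Scaled input = 358.1913 LSBs, so code = 358.
Code 358 maps back to 0 + 358×0.00354492 V = 1.269082 V.
Difference: 0.000677969 V → 0.678 mV.

0.678 mV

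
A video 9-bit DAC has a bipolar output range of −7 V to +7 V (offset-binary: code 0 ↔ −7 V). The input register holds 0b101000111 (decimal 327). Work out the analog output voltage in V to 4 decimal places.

1.9414 V

LSB = 14 V / 2^9 = 27.344 mV.
Code 0b101000111 = 327 decimal.
V_out = (−7) + 327 × 0.0273438 V = 1.94141 V.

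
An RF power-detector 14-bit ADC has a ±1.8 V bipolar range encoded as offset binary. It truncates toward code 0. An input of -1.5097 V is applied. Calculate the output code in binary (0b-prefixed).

Full-scale span = 3.6 V; LSB = 3.6/2^14 = 219.73 µV.
Input sits at 1321.188 steps above V_low.
So the output code is 1321.
In binary (0b-prefixed): 0b10100101001.

code 0b10100101001 (decimal 1321)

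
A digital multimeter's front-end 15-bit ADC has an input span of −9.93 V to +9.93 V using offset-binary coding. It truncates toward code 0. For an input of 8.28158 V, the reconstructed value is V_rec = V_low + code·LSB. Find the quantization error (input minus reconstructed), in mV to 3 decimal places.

One LSB is 19.86 V / 32768 = 0.606 mV.
(V_in − V_low)/LSB = (8.28158 − (−9.93))/0.000606079 = 30048.1900 → code 30048 (floor).
V_rec = (−9.93) + 30048·0.000606079 = 8.2814648 V.
Difference: 0.000115156 V → 0.115 mV.

0.115 mV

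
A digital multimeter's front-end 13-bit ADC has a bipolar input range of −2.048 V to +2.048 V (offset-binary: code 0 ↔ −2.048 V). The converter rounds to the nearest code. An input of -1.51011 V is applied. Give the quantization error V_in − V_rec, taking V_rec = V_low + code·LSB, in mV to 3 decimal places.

Step size: 4.096 V ÷ 2^13 = 0.500 mV.
(-1.51011 − (−2.048))/0.0005 = 1075.7800; round gives code 1076.
V_rec = (−2.048) + 1076·0.0005 = -1.51 V.
Difference: -0.00011 V → -0.110 mV.

-0.110 mV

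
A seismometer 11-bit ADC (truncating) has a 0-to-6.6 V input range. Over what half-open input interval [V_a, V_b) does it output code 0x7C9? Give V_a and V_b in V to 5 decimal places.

[6.42275 V, 6.42598 V)

LSB = 6.6/2^11 = 3.223 mV.
Code 0x7C9 = 1993 decimal.
V_a = V_low + 1993·LSB = 6.42275 V; V_b = V_low + 1994·LSB = 6.42598 V.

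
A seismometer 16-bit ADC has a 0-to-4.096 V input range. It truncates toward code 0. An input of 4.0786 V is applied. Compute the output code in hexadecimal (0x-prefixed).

Full-scale span = 4.096 V; LSB = 4.096/2^16 = 62.50 µV.
(4.0786 − 0) / 6.25e-05 = 65257.600 LSBs.
Floor → code 65257.
In hexadecimal (0x-prefixed): 0xFEE9.

code 0xFEE9 (decimal 65257)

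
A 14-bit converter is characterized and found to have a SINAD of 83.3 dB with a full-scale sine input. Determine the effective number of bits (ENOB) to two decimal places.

ENOB = (SINAD − 1.76) / 6.02 = (83.3 − 1.76)/6.02 = 13.545.

13.54 bits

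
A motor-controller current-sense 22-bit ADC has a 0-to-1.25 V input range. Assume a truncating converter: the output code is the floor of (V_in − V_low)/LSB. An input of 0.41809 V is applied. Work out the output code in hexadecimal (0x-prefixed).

code 0x1567FD (decimal 1402877)

With 4194304 levels over 1.25 V, one step is 0.30 µV.
(V_in − V_low)/LSB = (0.41809 − 0) / 2.98023e-07 = 1402877.247.
Floor → code 1402877.
In hexadecimal (0x-prefixed): 0x1567FD.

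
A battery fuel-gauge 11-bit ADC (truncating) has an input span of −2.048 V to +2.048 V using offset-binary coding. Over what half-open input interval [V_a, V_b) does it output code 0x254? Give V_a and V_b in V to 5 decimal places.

LSB = 4.096/2^11 = 2.000 mV.
Code 0x254 = 596 decimal.
V_a = V_low + 596·LSB = -0.856 V; V_b = V_low + 597·LSB = -0.854 V.

[-0.85600 V, -0.85400 V)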